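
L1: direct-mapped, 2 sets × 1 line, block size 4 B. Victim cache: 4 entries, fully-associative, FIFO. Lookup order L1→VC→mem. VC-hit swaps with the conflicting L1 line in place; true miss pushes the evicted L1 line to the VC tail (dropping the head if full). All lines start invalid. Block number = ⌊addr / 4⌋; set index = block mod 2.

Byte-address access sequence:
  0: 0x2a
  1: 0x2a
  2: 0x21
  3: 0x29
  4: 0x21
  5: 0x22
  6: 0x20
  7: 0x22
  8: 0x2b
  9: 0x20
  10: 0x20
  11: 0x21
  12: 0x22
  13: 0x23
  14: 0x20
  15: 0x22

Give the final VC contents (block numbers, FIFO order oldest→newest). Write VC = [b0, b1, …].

VC = [10]

  [0] addr=0x2a blk=10 s=0: MISS | VC []
  [1] addr=0x2a blk=10 s=0: L1-HIT | VC []
  [2] addr=0x21 blk=8 s=0: MISS | VC [10]
  [3] addr=0x29 blk=10 s=0: VC-HIT | VC [8]
  [4] addr=0x21 blk=8 s=0: VC-HIT | VC [10]
  [5] addr=0x22 blk=8 s=0: L1-HIT | VC [10]
  [6] addr=0x20 blk=8 s=0: L1-HIT | VC [10]
  [7] addr=0x22 blk=8 s=0: L1-HIT | VC [10]
  [8] addr=0x2b blk=10 s=0: VC-HIT | VC [8]
  [9] addr=0x20 blk=8 s=0: VC-HIT | VC [10]
  [10] addr=0x20 blk=8 s=0: L1-HIT | VC [10]
  [11] addr=0x21 blk=8 s=0: L1-HIT | VC [10]
  [12] addr=0x22 blk=8 s=0: L1-HIT | VC [10]
  [13] addr=0x23 blk=8 s=0: L1-HIT | VC [10]
  [14] addr=0x20 blk=8 s=0: L1-HIT | VC [10]
  [15] addr=0x22 blk=8 s=0: L1-HIT | VC [10]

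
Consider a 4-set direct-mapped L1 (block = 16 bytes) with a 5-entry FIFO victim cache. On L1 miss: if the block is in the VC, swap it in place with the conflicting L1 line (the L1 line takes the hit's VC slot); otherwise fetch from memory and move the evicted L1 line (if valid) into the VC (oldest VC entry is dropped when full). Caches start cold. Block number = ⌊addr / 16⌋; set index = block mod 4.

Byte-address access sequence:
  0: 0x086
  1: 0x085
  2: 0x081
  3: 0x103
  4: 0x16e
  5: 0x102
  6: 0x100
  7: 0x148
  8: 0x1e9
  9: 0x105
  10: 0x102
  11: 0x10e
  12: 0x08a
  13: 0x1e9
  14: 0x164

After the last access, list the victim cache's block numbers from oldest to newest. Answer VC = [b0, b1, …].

0: 0x86 (blk 8, set 0) → MISS  vc=[]
1: 0x85 (blk 8, set 0) → L1-HIT  vc=[]
2: 0x81 (blk 8, set 0) → L1-HIT  vc=[]
3: 0x103 (blk 16, set 0) → MISS  vc=[8]
4: 0x16e (blk 22, set 2) → MISS  vc=[8]
5: 0x102 (blk 16, set 0) → L1-HIT  vc=[8]
6: 0x100 (blk 16, set 0) → L1-HIT  vc=[8]
7: 0x148 (blk 20, set 0) → MISS  vc=[8, 16]
8: 0x1e9 (blk 30, set 2) → MISS  vc=[8, 16, 22]
9: 0x105 (blk 16, set 0) → VC-HIT  vc=[8, 20, 22]
10: 0x102 (blk 16, set 0) → L1-HIT  vc=[8, 20, 22]
11: 0x10e (blk 16, set 0) → L1-HIT  vc=[8, 20, 22]
12: 0x8a (blk 8, set 0) → VC-HIT  vc=[16, 20, 22]
13: 0x1e9 (blk 30, set 2) → L1-HIT  vc=[16, 20, 22]
14: 0x164 (blk 22, set 2) → VC-HIT  vc=[16, 20, 30]

VC = [16, 20, 30]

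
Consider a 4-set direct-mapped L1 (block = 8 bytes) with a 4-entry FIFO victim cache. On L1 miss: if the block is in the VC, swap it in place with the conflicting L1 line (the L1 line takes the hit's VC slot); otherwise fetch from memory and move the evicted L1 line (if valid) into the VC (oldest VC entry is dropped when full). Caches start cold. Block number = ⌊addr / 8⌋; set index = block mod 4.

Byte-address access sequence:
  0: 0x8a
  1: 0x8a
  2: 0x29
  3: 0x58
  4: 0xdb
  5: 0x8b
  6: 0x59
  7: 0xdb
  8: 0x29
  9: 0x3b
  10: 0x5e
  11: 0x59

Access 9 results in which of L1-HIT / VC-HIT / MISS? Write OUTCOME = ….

OUTCOME = MISS

  [0] addr=0x8a blk=17 s=1: MISS | VC []
  [1] addr=0x8a blk=17 s=1: L1-HIT | VC []
  [2] addr=0x29 blk=5 s=1: MISS | VC [17]
  [3] addr=0x58 blk=11 s=3: MISS | VC [17]
  [4] addr=0xdb blk=27 s=3: MISS | VC [17, 11]
  [5] addr=0x8b blk=17 s=1: VC-HIT | VC [5, 11]
  [6] addr=0x59 blk=11 s=3: VC-HIT | VC [5, 27]
  [7] addr=0xdb blk=27 s=3: VC-HIT | VC [5, 11]
  [8] addr=0x29 blk=5 s=1: VC-HIT | VC [17, 11]
  [9] addr=0x3b blk=7 s=3: MISS | VC [17, 11, 27]
  [10] addr=0x5e blk=11 s=3: VC-HIT | VC [17, 7, 27]
  [11] addr=0x59 blk=11 s=3: L1-HIT | VC [17, 7, 27]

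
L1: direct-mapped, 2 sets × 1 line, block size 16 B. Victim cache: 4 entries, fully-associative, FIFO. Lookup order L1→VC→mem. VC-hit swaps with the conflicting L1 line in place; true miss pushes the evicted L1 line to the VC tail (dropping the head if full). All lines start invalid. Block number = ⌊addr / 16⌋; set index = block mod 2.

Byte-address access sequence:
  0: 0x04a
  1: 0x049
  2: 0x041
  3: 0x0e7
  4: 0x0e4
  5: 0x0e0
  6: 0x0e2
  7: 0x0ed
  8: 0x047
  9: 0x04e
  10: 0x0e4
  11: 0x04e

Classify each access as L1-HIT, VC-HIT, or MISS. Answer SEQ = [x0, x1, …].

SEQ = [MISS, L1-HIT, L1-HIT, MISS, L1-HIT, L1-HIT, L1-HIT, L1-HIT, VC-HIT, L1-HIT, VC-HIT, VC-HIT]

#0 0x4a→b4/s0 MISS; vc=[]
#1 0x49→b4/s0 L1-HIT; vc=[]
#2 0x41→b4/s0 L1-HIT; vc=[]
#3 0xe7→b14/s0 MISS; vc=[4]
#4 0xe4→b14/s0 L1-HIT; vc=[4]
#5 0xe0→b14/s0 L1-HIT; vc=[4]
#6 0xe2→b14/s0 L1-HIT; vc=[4]
#7 0xed→b14/s0 L1-HIT; vc=[4]
#8 0x47→b4/s0 VC-HIT; vc=[14]
#9 0x4e→b4/s0 L1-HIT; vc=[14]
#10 0xe4→b14/s0 VC-HIT; vc=[4]
#11 0x4e→b4/s0 VC-HIT; vc=[14]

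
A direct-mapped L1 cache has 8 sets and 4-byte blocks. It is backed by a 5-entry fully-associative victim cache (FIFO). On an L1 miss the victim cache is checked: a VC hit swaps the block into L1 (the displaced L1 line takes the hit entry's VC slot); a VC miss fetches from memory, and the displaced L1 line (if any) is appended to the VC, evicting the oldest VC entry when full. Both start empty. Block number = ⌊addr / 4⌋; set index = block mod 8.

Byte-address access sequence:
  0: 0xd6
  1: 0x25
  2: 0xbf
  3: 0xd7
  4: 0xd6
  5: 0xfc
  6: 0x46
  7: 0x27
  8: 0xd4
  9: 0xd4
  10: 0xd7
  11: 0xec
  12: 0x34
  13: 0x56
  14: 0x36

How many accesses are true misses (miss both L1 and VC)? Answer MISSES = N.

#0 0xd6→b53/s5 MISS; vc=[]
#1 0x25→b9/s1 MISS; vc=[]
#2 0xbf→b47/s7 MISS; vc=[]
#3 0xd7→b53/s5 L1-HIT; vc=[]
#4 0xd6→b53/s5 L1-HIT; vc=[]
#5 0xfc→b63/s7 MISS; vc=[47]
#6 0x46→b17/s1 MISS; vc=[47,9]
#7 0x27→b9/s1 VC-HIT; vc=[47,17]
#8 0xd4→b53/s5 L1-HIT; vc=[47,17]
#9 0xd4→b53/s5 L1-HIT; vc=[47,17]
#10 0xd7→b53/s5 L1-HIT; vc=[47,17]
#11 0xec→b59/s3 MISS; vc=[47,17]
#12 0x34→b13/s5 MISS; vc=[47,17,53]
#13 0x56→b21/s5 MISS; vc=[47,17,53,13]
#14 0x36→b13/s5 VC-HIT; vc=[47,17,53,21]

MISSES = 8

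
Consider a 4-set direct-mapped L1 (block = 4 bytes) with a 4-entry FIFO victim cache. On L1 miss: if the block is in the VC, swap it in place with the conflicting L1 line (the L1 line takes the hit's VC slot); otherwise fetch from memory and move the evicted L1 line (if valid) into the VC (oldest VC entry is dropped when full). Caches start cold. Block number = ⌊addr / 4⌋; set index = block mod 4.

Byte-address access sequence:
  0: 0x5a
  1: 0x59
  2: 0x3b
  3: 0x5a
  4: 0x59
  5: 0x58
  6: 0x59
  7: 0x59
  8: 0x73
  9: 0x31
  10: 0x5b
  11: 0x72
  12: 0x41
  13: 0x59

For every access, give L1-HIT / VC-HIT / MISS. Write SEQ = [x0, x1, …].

SEQ = [MISS, L1-HIT, MISS, VC-HIT, L1-HIT, L1-HIT, L1-HIT, L1-HIT, MISS, MISS, L1-HIT, VC-HIT, MISS, L1-HIT]

#0 0x5a→b22/s2 MISS; vc=[]
#1 0x59→b22/s2 L1-HIT; vc=[]
#2 0x3b→b14/s2 MISS; vc=[22]
#3 0x5a→b22/s2 VC-HIT; vc=[14]
#4 0x59→b22/s2 L1-HIT; vc=[14]
#5 0x58→b22/s2 L1-HIT; vc=[14]
#6 0x59→b22/s2 L1-HIT; vc=[14]
#7 0x59→b22/s2 L1-HIT; vc=[14]
#8 0x73→b28/s0 MISS; vc=[14]
#9 0x31→b12/s0 MISS; vc=[14,28]
#10 0x5b→b22/s2 L1-HIT; vc=[14,28]
#11 0x72→b28/s0 VC-HIT; vc=[14,12]
#12 0x41→b16/s0 MISS; vc=[14,12,28]
#13 0x59→b22/s2 L1-HIT; vc=[14,12,28]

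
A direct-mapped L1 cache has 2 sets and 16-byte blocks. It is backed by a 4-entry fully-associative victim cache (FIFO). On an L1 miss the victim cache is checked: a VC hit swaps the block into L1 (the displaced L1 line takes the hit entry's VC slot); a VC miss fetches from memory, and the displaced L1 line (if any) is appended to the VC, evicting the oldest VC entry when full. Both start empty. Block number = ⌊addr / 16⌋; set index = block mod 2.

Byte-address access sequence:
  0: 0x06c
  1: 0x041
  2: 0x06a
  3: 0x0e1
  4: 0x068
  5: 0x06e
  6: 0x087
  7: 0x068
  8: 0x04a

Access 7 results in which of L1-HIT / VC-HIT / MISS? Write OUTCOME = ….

#0 0x6c→b6/s0 MISS; vc=[]
#1 0x41→b4/s0 MISS; vc=[6]
#2 0x6a→b6/s0 VC-HIT; vc=[4]
#3 0xe1→b14/s0 MISS; vc=[4,6]
#4 0x68→b6/s0 VC-HIT; vc=[4,14]
#5 0x6e→b6/s0 L1-HIT; vc=[4,14]
#6 0x87→b8/s0 MISS; vc=[4,14,6]
#7 0x68→b6/s0 VC-HIT; vc=[4,14,8]
#8 0x4a→b4/s0 VC-HIT; vc=[6,14,8]

OUTCOME = VC-HIT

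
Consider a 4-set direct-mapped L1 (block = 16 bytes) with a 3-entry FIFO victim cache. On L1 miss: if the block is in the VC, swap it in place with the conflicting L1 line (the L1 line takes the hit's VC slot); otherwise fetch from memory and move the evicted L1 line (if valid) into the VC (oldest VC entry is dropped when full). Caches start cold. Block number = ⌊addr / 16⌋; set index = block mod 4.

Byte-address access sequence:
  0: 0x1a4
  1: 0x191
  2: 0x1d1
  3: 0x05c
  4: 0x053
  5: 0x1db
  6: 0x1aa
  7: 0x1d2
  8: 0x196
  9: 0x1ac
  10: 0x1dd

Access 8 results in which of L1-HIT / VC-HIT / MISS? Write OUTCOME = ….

OUTCOME = VC-HIT

  [0] addr=0x1a4 blk=26 s=2: MISS | VC []
  [1] addr=0x191 blk=25 s=1: MISS | VC []
  [2] addr=0x1d1 blk=29 s=1: MISS | VC [25]
  [3] addr=0x5c blk=5 s=1: MISS | VC [25, 29]
  [4] addr=0x53 blk=5 s=1: L1-HIT | VC [25, 29]
  [5] addr=0x1db blk=29 s=1: VC-HIT | VC [25, 5]
  [6] addr=0x1aa blk=26 s=2: L1-HIT | VC [25, 5]
  [7] addr=0x1d2 blk=29 s=1: L1-HIT | VC [25, 5]
  [8] addr=0x196 blk=25 s=1: VC-HIT | VC [29, 5]
  [9] addr=0x1ac blk=26 s=2: L1-HIT | VC [29, 5]
  [10] addr=0x1dd blk=29 s=1: VC-HIT | VC [25, 5]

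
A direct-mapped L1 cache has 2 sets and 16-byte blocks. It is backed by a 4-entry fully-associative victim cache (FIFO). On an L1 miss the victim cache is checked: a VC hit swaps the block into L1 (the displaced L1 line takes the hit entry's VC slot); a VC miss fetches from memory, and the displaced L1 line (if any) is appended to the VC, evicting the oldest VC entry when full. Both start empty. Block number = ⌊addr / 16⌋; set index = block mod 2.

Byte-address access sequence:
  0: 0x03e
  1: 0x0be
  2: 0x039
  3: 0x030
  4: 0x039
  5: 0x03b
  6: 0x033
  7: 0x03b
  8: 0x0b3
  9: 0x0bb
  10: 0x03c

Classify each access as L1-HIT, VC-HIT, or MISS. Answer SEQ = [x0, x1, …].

#0 0x3e→b3/s1 MISS; vc=[]
#1 0xbe→b11/s1 MISS; vc=[3]
#2 0x39→b3/s1 VC-HIT; vc=[11]
#3 0x30→b3/s1 L1-HIT; vc=[11]
#4 0x39→b3/s1 L1-HIT; vc=[11]
#5 0x3b→b3/s1 L1-HIT; vc=[11]
#6 0x33→b3/s1 L1-HIT; vc=[11]
#7 0x3b→b3/s1 L1-HIT; vc=[11]
#8 0xb3→b11/s1 VC-HIT; vc=[3]
#9 0xbb→b11/s1 L1-HIT; vc=[3]
#10 0x3c→b3/s1 VC-HIT; vc=[11]

SEQ = [MISS, MISS, VC-HIT, L1-HIT, L1-HIT, L1-HIT, L1-HIT, L1-HIT, VC-HIT, L1-HIT, VC-HIT]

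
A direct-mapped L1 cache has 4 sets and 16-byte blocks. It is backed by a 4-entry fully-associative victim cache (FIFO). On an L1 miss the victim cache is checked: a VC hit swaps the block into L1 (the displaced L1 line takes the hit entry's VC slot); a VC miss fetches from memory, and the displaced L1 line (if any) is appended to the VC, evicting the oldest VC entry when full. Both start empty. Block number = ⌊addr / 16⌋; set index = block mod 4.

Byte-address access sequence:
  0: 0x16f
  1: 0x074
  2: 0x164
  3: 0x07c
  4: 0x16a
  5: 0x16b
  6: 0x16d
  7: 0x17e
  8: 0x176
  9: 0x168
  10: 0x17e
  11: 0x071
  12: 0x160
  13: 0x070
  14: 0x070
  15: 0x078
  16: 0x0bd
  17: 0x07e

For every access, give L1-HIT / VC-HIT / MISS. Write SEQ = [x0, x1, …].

#0 0x16f→b22/s2 MISS; vc=[]
#1 0x74→b7/s3 MISS; vc=[]
#2 0x164→b22/s2 L1-HIT; vc=[]
#3 0x7c→b7/s3 L1-HIT; vc=[]
#4 0x16a→b22/s2 L1-HIT; vc=[]
#5 0x16b→b22/s2 L1-HIT; vc=[]
#6 0x16d→b22/s2 L1-HIT; vc=[]
#7 0x17e→b23/s3 MISS; vc=[7]
#8 0x176→b23/s3 L1-HIT; vc=[7]
#9 0x168→b22/s2 L1-HIT; vc=[7]
#10 0x17e→b23/s3 L1-HIT; vc=[7]
#11 0x71→b7/s3 VC-HIT; vc=[23]
#12 0x160→b22/s2 L1-HIT; vc=[23]
#13 0x70→b7/s3 L1-HIT; vc=[23]
#14 0x70→b7/s3 L1-HIT; vc=[23]
#15 0x78→b7/s3 L1-HIT; vc=[23]
#16 0xbd→b11/s3 MISS; vc=[23,7]
#17 0x7e→b7/s3 VC-HIT; vc=[23,11]

SEQ = [MISS, MISS, L1-HIT, L1-HIT, L1-HIT, L1-HIT, L1-HIT, MISS, L1-HIT, L1-HIT, L1-HIT, VC-HIT, L1-HIT, L1-HIT, L1-HIT, L1-HIT, MISS, VC-HIT]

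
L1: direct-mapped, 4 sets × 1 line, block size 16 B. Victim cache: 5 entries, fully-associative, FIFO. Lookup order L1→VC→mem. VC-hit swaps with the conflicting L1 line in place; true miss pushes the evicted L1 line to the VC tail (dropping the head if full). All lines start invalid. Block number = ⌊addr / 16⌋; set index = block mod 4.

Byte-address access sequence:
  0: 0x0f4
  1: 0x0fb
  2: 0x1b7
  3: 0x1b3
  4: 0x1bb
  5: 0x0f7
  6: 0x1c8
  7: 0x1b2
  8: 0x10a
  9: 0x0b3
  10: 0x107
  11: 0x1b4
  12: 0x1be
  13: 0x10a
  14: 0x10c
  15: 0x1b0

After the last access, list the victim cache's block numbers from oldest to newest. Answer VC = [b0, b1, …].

#0 0xf4→b15/s3 MISS; vc=[]
#1 0xfb→b15/s3 L1-HIT; vc=[]
#2 0x1b7→b27/s3 MISS; vc=[15]
#3 0x1b3→b27/s3 L1-HIT; vc=[15]
#4 0x1bb→b27/s3 L1-HIT; vc=[15]
#5 0xf7→b15/s3 VC-HIT; vc=[27]
#6 0x1c8→b28/s0 MISS; vc=[27]
#7 0x1b2→b27/s3 VC-HIT; vc=[15]
#8 0x10a→b16/s0 MISS; vc=[15,28]
#9 0xb3→b11/s3 MISS; vc=[15,28,27]
#10 0x107→b16/s0 L1-HIT; vc=[15,28,27]
#11 0x1b4→b27/s3 VC-HIT; vc=[15,28,11]
#12 0x1be→b27/s3 L1-HIT; vc=[15,28,11]
#13 0x10a→b16/s0 L1-HIT; vc=[15,28,11]
#14 0x10c→b16/s0 L1-HIT; vc=[15,28,11]
#15 0x1b0→b27/s3 L1-HIT; vc=[15,28,11]

VC = [15, 28, 11]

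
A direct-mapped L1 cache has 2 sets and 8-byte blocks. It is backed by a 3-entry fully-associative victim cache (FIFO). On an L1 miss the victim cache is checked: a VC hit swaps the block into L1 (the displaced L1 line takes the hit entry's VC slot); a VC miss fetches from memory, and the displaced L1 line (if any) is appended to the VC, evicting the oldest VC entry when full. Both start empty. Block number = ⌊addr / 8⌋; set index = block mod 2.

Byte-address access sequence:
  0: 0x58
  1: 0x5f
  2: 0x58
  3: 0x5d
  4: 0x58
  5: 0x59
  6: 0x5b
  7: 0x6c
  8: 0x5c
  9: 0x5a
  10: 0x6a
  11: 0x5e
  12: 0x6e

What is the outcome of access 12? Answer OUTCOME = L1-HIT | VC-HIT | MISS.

#0 0x58→b11/s1 MISS; vc=[]
#1 0x5f→b11/s1 L1-HIT; vc=[]
#2 0x58→b11/s1 L1-HIT; vc=[]
#3 0x5d→b11/s1 L1-HIT; vc=[]
#4 0x58→b11/s1 L1-HIT; vc=[]
#5 0x59→b11/s1 L1-HIT; vc=[]
#6 0x5b→b11/s1 L1-HIT; vc=[]
#7 0x6c→b13/s1 MISS; vc=[11]
#8 0x5c→b11/s1 VC-HIT; vc=[13]
#9 0x5a→b11/s1 L1-HIT; vc=[13]
#10 0x6a→b13/s1 VC-HIT; vc=[11]
#11 0x5e→b11/s1 VC-HIT; vc=[13]
#12 0x6e→b13/s1 VC-HIT; vc=[11]

OUTCOME = VC-HIT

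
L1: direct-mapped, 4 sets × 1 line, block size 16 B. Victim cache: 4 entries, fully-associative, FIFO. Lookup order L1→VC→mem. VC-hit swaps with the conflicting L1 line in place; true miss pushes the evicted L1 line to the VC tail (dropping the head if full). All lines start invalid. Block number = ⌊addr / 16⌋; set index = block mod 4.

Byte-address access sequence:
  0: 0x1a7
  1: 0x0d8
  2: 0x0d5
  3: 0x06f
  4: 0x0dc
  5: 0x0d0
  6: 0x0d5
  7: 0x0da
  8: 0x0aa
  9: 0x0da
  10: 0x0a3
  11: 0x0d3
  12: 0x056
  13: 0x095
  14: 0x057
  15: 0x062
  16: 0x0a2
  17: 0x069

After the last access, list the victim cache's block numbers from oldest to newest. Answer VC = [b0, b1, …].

  [0] addr=0x1a7 blk=26 s=2: MISS | VC []
  [1] addr=0xd8 blk=13 s=1: MISS | VC []
  [2] addr=0xd5 blk=13 s=1: L1-HIT | VC []
  [3] addr=0x6f blk=6 s=2: MISS | VC [26]
  [4] addr=0xdc blk=13 s=1: L1-HIT | VC [26]
  [5] addr=0xd0 blk=13 s=1: L1-HIT | VC [26]
  [6] addr=0xd5 blk=13 s=1: L1-HIT | VC [26]
  [7] addr=0xda blk=13 s=1: L1-HIT | VC [26]
  [8] addr=0xaa blk=10 s=2: MISS | VC [26, 6]
  [9] addr=0xda blk=13 s=1: L1-HIT | VC [26, 6]
  [10] addr=0xa3 blk=10 s=2: L1-HIT | VC [26, 6]
  [11] addr=0xd3 blk=13 s=1: L1-HIT | VC [26, 6]
  [12] addr=0x56 blk=5 s=1: MISS | VC [26, 6, 13]
  [13] addr=0x95 blk=9 s=1: MISS | VC [26, 6, 13, 5]
  [14] addr=0x57 blk=5 s=1: VC-HIT | VC [26, 6, 13, 9]
  [15] addr=0x62 blk=6 s=2: VC-HIT | VC [26, 10, 13, 9]
  [16] addr=0xa2 blk=10 s=2: VC-HIT | VC [26, 6, 13, 9]
  [17] addr=0x69 blk=6 s=2: VC-HIT | VC [26, 10, 13, 9]

VC = [26, 10, 13, 9]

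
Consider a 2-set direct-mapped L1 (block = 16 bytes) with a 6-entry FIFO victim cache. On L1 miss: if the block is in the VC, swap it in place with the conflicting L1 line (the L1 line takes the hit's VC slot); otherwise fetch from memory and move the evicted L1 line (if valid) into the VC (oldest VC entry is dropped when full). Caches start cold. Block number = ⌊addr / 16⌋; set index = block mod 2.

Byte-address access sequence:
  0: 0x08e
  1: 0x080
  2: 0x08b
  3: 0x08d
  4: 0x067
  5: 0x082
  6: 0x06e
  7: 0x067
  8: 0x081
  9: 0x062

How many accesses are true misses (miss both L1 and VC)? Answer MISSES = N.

MISSES = 2

0: 0x8e (blk 8, set 0) → MISS  vc=[]
1: 0x80 (blk 8, set 0) → L1-HIT  vc=[]
2: 0x8b (blk 8, set 0) → L1-HIT  vc=[]
3: 0x8d (blk 8, set 0) → L1-HIT  vc=[]
4: 0x67 (blk 6, set 0) → MISS  vc=[8]
5: 0x82 (blk 8, set 0) → VC-HIT  vc=[6]
6: 0x6e (blk 6, set 0) → VC-HIT  vc=[8]
7: 0x67 (blk 6, set 0) → L1-HIT  vc=[8]
8: 0x81 (blk 8, set 0) → VC-HIT  vc=[6]
9: 0x62 (blk 6, set 0) → VC-HIT  vc=[8]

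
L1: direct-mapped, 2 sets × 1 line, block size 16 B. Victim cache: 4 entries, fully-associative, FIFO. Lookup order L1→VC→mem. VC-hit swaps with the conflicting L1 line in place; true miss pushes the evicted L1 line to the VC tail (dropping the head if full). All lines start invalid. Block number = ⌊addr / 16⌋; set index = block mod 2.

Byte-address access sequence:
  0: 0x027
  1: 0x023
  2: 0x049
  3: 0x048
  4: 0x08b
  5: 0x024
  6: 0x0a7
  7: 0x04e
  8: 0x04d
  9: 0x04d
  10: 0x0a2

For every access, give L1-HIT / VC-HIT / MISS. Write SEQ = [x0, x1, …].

  [0] addr=0x27 blk=2 s=0: MISS | VC []
  [1] addr=0x23 blk=2 s=0: L1-HIT | VC []
  [2] addr=0x49 blk=4 s=0: MISS | VC [2]
  [3] addr=0x48 blk=4 s=0: L1-HIT | VC [2]
  [4] addr=0x8b blk=8 s=0: MISS | VC [2, 4]
  [5] addr=0x24 blk=2 s=0: VC-HIT | VC [8, 4]
  [6] addr=0xa7 blk=10 s=0: MISS | VC [8, 4, 2]
  [7] addr=0x4e blk=4 s=0: VC-HIT | VC [8, 10, 2]
  [8] addr=0x4d blk=4 s=0: L1-HIT | VC [8, 10, 2]
  [9] addr=0x4d blk=4 s=0: L1-HIT | VC [8, 10, 2]
  [10] addr=0xa2 blk=10 s=0: VC-HIT | VC [8, 4, 2]

SEQ = [MISS, L1-HIT, MISS, L1-HIT, MISS, VC-HIT, MISS, VC-HIT, L1-HIT, L1-HIT, VC-HIT]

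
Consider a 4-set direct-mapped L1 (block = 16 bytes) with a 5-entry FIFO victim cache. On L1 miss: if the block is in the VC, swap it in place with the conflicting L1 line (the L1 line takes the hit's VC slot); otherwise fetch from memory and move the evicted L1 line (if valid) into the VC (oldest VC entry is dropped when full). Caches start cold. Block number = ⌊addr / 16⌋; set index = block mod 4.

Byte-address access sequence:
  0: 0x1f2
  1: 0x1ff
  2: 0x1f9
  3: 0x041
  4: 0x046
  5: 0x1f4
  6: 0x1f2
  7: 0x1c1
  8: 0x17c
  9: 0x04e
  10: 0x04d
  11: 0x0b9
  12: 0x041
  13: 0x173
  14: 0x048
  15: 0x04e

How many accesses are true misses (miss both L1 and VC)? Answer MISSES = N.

0: 0x1f2 (blk 31, set 3) → MISS  vc=[]
1: 0x1ff (blk 31, set 3) → L1-HIT  vc=[]
2: 0x1f9 (blk 31, set 3) → L1-HIT  vc=[]
3: 0x41 (blk 4, set 0) → MISS  vc=[]
4: 0x46 (blk 4, set 0) → L1-HIT  vc=[]
5: 0x1f4 (blk 31, set 3) → L1-HIT  vc=[]
6: 0x1f2 (blk 31, set 3) → L1-HIT  vc=[]
7: 0x1c1 (blk 28, set 0) → MISS  vc=[4]
8: 0x17c (blk 23, set 3) → MISS  vc=[4, 31]
9: 0x4e (blk 4, set 0) → VC-HIT  vc=[28, 31]
10: 0x4d (blk 4, set 0) → L1-HIT  vc=[28, 31]
11: 0xb9 (blk 11, set 3) → MISS  vc=[28, 31, 23]
12: 0x41 (blk 4, set 0) → L1-HIT  vc=[28, 31, 23]
13: 0x173 (blk 23, set 3) → VC-HIT  vc=[28, 31, 11]
14: 0x48 (blk 4, set 0) → L1-HIT  vc=[28, 31, 11]
15: 0x4e (blk 4, set 0) → L1-HIT  vc=[28, 31, 11]

MISSES = 5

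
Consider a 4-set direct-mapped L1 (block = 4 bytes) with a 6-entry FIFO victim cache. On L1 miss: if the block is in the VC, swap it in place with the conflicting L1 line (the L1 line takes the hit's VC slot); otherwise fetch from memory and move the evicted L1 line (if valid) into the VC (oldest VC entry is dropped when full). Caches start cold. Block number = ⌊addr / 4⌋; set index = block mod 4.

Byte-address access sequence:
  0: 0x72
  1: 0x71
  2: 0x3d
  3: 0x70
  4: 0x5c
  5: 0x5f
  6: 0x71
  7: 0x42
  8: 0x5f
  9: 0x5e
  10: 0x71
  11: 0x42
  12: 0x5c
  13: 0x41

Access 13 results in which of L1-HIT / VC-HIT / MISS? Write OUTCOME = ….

OUTCOME = L1-HIT

  [0] addr=0x72 blk=28 s=0: MISS | VC []
  [1] addr=0x71 blk=28 s=0: L1-HIT | VC []
  [2] addr=0x3d blk=15 s=3: MISS | VC []
  [3] addr=0x70 blk=28 s=0: L1-HIT | VC []
  [4] addr=0x5c blk=23 s=3: MISS | VC [15]
  [5] addr=0x5f blk=23 s=3: L1-HIT | VC [15]
  [6] addr=0x71 blk=28 s=0: L1-HIT | VC [15]
  [7] addr=0x42 blk=16 s=0: MISS | VC [15, 28]
  [8] addr=0x5f blk=23 s=3: L1-HIT | VC [15, 28]
  [9] addr=0x5e blk=23 s=3: L1-HIT | VC [15, 28]
  [10] addr=0x71 blk=28 s=0: VC-HIT | VC [15, 16]
  [11] addr=0x42 blk=16 s=0: VC-HIT | VC [15, 28]
  [12] addr=0x5c blk=23 s=3: L1-HIT | VC [15, 28]
  [13] addr=0x41 blk=16 s=0: L1-HIT | VC [15, 28]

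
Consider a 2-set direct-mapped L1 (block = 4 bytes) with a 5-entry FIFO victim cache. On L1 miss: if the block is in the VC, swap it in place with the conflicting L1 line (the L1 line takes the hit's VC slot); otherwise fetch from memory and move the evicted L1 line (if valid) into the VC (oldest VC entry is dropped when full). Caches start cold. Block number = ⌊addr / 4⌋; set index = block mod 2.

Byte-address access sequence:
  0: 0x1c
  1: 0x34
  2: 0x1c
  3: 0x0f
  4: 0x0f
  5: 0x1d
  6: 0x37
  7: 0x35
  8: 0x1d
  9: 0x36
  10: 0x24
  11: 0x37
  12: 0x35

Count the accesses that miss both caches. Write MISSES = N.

MISSES = 4

#0 0x1c→b7/s1 MISS; vc=[]
#1 0x34→b13/s1 MISS; vc=[7]
#2 0x1c→b7/s1 VC-HIT; vc=[13]
#3 0xf→b3/s1 MISS; vc=[13,7]
#4 0xf→b3/s1 L1-HIT; vc=[13,7]
#5 0x1d→b7/s1 VC-HIT; vc=[13,3]
#6 0x37→b13/s1 VC-HIT; vc=[7,3]
#7 0x35→b13/s1 L1-HIT; vc=[7,3]
#8 0x1d→b7/s1 VC-HIT; vc=[13,3]
#9 0x36→b13/s1 VC-HIT; vc=[7,3]
#10 0x24→b9/s1 MISS; vc=[7,3,13]
#11 0x37→b13/s1 VC-HIT; vc=[7,3,9]
#12 0x35→b13/s1 L1-HIT; vc=[7,3,9]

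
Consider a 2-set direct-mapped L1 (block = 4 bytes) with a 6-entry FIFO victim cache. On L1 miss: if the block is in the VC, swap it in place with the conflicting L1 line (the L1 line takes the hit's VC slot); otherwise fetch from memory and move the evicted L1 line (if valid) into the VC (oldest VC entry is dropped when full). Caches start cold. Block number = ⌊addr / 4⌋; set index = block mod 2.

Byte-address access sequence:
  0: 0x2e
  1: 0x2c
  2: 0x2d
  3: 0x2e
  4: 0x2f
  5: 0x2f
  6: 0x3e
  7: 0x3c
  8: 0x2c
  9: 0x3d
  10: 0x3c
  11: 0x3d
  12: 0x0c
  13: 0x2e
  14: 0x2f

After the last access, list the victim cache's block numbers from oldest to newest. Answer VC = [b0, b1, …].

0: 0x2e (blk 11, set 1) → MISS  vc=[]
1: 0x2c (blk 11, set 1) → L1-HIT  vc=[]
2: 0x2d (blk 11, set 1) → L1-HIT  vc=[]
3: 0x2e (blk 11, set 1) → L1-HIT  vc=[]
4: 0x2f (blk 11, set 1) → L1-HIT  vc=[]
5: 0x2f (blk 11, set 1) → L1-HIT  vc=[]
6: 0x3e (blk 15, set 1) → MISS  vc=[11]
7: 0x3c (blk 15, set 1) → L1-HIT  vc=[11]
8: 0x2c (blk 11, set 1) → VC-HIT  vc=[15]
9: 0x3d (blk 15, set 1) → VC-HIT  vc=[11]
10: 0x3c (blk 15, set 1) → L1-HIT  vc=[11]
11: 0x3d (blk 15, set 1) → L1-HIT  vc=[11]
12: 0xc (blk 3, set 1) → MISS  vc=[11, 15]
13: 0x2e (blk 11, set 1) → VC-HIT  vc=[3, 15]
14: 0x2f (blk 11, set 1) → L1-HIT  vc=[3, 15]

VC = [3, 15]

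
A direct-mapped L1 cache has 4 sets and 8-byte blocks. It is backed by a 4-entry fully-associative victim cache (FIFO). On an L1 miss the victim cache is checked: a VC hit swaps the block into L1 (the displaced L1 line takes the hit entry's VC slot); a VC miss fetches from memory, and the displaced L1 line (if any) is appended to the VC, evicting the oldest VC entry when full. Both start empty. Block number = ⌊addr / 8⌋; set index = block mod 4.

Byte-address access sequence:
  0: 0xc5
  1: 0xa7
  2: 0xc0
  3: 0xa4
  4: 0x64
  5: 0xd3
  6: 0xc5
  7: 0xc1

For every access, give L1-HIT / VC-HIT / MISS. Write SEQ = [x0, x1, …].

  [0] addr=0xc5 blk=24 s=0: MISS | VC []
  [1] addr=0xa7 blk=20 s=0: MISS | VC [24]
  [2] addr=0xc0 blk=24 s=0: VC-HIT | VC [20]
  [3] addr=0xa4 blk=20 s=0: VC-HIT | VC [24]
  [4] addr=0x64 blk=12 s=0: MISS | VC [24, 20]
  [5] addr=0xd3 blk=26 s=2: MISS | VC [24, 20]
  [6] addr=0xc5 blk=24 s=0: VC-HIT | VC [12, 20]
  [7] addr=0xc1 blk=24 s=0: L1-HIT | VC [12, 20]

SEQ = [MISS, MISS, VC-HIT, VC-HIT, MISS, MISS, VC-HIT, L1-HIT]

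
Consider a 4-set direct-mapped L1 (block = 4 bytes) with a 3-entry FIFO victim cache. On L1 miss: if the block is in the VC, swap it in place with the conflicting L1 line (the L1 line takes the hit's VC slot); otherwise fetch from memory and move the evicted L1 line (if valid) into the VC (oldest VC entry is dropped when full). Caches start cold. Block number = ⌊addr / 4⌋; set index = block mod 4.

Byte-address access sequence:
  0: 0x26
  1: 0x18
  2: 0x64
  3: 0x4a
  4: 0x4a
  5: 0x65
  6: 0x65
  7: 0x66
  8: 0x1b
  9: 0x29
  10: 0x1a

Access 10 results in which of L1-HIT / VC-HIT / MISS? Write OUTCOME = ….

#0 0x26→b9/s1 MISS; vc=[]
#1 0x18→b6/s2 MISS; vc=[]
#2 0x64→b25/s1 MISS; vc=[9]
#3 0x4a→b18/s2 MISS; vc=[9,6]
#4 0x4a→b18/s2 L1-HIT; vc=[9,6]
#5 0x65→b25/s1 L1-HIT; vc=[9,6]
#6 0x65→b25/s1 L1-HIT; vc=[9,6]
#7 0x66→b25/s1 L1-HIT; vc=[9,6]
#8 0x1b→b6/s2 VC-HIT; vc=[9,18]
#9 0x29→b10/s2 MISS; vc=[9,18,6]
#10 0x1a→b6/s2 VC-HIT; vc=[9,18,10]

OUTCOME = VC-HIT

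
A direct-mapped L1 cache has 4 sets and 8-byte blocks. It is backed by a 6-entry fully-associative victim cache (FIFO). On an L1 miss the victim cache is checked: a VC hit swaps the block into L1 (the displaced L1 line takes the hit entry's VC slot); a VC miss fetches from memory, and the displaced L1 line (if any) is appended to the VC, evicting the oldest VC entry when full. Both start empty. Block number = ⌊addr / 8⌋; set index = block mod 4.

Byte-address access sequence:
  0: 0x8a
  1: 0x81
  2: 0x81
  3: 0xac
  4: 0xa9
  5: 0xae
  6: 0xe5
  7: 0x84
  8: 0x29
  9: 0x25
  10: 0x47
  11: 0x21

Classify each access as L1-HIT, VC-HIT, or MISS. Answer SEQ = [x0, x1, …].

SEQ = [MISS, MISS, L1-HIT, MISS, L1-HIT, L1-HIT, MISS, VC-HIT, MISS, MISS, MISS, VC-HIT]

0: 0x8a (blk 17, set 1) → MISS  vc=[]
1: 0x81 (blk 16, set 0) → MISS  vc=[]
2: 0x81 (blk 16, set 0) → L1-HIT  vc=[]
3: 0xac (blk 21, set 1) → MISS  vc=[17]
4: 0xa9 (blk 21, set 1) → L1-HIT  vc=[17]
5: 0xae (blk 21, set 1) → L1-HIT  vc=[17]
6: 0xe5 (blk 28, set 0) → MISS  vc=[17, 16]
7: 0x84 (blk 16, set 0) → VC-HIT  vc=[17, 28]
8: 0x29 (blk 5, set 1) → MISS  vc=[17, 28, 21]
9: 0x25 (blk 4, set 0) → MISS  vc=[17, 28, 21, 16]
10: 0x47 (blk 8, set 0) → MISS  vc=[17, 28, 21, 16, 4]
11: 0x21 (blk 4, set 0) → VC-HIT  vc=[17, 28, 21, 16, 8]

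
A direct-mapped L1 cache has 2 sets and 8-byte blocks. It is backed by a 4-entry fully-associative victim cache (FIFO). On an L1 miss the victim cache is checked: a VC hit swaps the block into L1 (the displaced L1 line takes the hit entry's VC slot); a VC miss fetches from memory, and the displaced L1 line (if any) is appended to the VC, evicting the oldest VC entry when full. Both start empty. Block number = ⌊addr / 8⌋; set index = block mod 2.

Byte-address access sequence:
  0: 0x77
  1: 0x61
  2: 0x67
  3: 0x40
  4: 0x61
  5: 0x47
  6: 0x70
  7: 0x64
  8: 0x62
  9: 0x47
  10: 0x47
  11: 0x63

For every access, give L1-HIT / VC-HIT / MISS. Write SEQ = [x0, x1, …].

#0 0x77→b14/s0 MISS; vc=[]
#1 0x61→b12/s0 MISS; vc=[14]
#2 0x67→b12/s0 L1-HIT; vc=[14]
#3 0x40→b8/s0 MISS; vc=[14,12]
#4 0x61→b12/s0 VC-HIT; vc=[14,8]
#5 0x47→b8/s0 VC-HIT; vc=[14,12]
#6 0x70→b14/s0 VC-HIT; vc=[8,12]
#7 0x64→b12/s0 VC-HIT; vc=[8,14]
#8 0x62→b12/s0 L1-HIT; vc=[8,14]
#9 0x47→b8/s0 VC-HIT; vc=[12,14]
#10 0x47→b8/s0 L1-HIT; vc=[12,14]
#11 0x63→b12/s0 VC-HIT; vc=[8,14]

SEQ = [MISS, MISS, L1-HIT, MISS, VC-HIT, VC-HIT, VC-HIT, VC-HIT, L1-HIT, VC-HIT, L1-HIT, VC-HIT]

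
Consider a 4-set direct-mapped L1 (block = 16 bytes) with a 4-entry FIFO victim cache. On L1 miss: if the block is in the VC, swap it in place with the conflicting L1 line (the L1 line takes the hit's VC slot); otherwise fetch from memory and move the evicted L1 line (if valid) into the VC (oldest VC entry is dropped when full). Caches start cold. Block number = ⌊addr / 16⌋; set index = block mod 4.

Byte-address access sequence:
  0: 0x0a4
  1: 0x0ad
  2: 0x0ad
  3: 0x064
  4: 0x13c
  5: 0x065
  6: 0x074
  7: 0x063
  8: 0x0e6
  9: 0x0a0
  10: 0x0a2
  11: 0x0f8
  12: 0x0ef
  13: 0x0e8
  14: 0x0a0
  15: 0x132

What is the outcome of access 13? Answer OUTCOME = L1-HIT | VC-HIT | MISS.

OUTCOME = L1-HIT

0: 0xa4 (blk 10, set 2) → MISS  vc=[]
1: 0xad (blk 10, set 2) → L1-HIT  vc=[]
2: 0xad (blk 10, set 2) → L1-HIT  vc=[]
3: 0x64 (blk 6, set 2) → MISS  vc=[10]
4: 0x13c (blk 19, set 3) → MISS  vc=[10]
5: 0x65 (blk 6, set 2) → L1-HIT  vc=[10]
6: 0x74 (blk 7, set 3) → MISS  vc=[10, 19]
7: 0x63 (blk 6, set 2) → L1-HIT  vc=[10, 19]
8: 0xe6 (blk 14, set 2) → MISS  vc=[10, 19, 6]
9: 0xa0 (blk 10, set 2) → VC-HIT  vc=[14, 19, 6]
10: 0xa2 (blk 10, set 2) → L1-HIT  vc=[14, 19, 6]
11: 0xf8 (blk 15, set 3) → MISS  vc=[14, 19, 6, 7]
12: 0xef (blk 14, set 2) → VC-HIT  vc=[10, 19, 6, 7]
13: 0xe8 (blk 14, set 2) → L1-HIT  vc=[10, 19, 6, 7]
14: 0xa0 (blk 10, set 2) → VC-HIT  vc=[14, 19, 6, 7]
15: 0x132 (blk 19, set 3) → VC-HIT  vc=[14, 15, 6, 7]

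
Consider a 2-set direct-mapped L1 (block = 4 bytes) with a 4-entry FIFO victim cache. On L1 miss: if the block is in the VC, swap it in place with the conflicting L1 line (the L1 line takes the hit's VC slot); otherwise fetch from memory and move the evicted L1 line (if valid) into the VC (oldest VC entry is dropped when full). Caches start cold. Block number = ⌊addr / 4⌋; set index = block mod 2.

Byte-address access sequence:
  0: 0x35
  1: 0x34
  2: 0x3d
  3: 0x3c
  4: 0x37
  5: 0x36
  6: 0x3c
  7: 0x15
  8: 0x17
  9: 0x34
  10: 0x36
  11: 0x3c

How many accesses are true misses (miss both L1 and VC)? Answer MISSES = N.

MISSES = 3

  [0] addr=0x35 blk=13 s=1: MISS | VC []
  [1] addr=0x34 blk=13 s=1: L1-HIT | VC []
  [2] addr=0x3d blk=15 s=1: MISS | VC [13]
  [3] addr=0x3c blk=15 s=1: L1-HIT | VC [13]
  [4] addr=0x37 blk=13 s=1: VC-HIT | VC [15]
  [5] addr=0x36 blk=13 s=1: L1-HIT | VC [15]
  [6] addr=0x3c blk=15 s=1: VC-HIT | VC [13]
  [7] addr=0x15 blk=5 s=1: MISS | VC [13, 15]
  [8] addr=0x17 blk=5 s=1: L1-HIT | VC [13, 15]
  [9] addr=0x34 blk=13 s=1: VC-HIT | VC [5, 15]
  [10] addr=0x36 blk=13 s=1: L1-HIT | VC [5, 15]
  [11] addr=0x3c blk=15 s=1: VC-HIT | VC [5, 13]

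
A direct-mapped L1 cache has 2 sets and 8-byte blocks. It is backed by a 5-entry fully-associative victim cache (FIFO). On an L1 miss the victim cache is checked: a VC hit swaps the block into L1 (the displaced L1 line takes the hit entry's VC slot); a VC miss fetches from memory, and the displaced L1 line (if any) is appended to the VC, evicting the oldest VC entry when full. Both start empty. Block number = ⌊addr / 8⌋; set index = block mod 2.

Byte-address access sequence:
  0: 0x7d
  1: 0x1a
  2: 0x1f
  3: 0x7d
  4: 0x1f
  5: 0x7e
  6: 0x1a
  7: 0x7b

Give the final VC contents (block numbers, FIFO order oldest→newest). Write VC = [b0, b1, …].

#0 0x7d→b15/s1 MISS; vc=[]
#1 0x1a→b3/s1 MISS; vc=[15]
#2 0x1f→b3/s1 L1-HIT; vc=[15]
#3 0x7d→b15/s1 VC-HIT; vc=[3]
#4 0x1f→b3/s1 VC-HIT; vc=[15]
#5 0x7e→b15/s1 VC-HIT; vc=[3]
#6 0x1a→b3/s1 VC-HIT; vc=[15]
#7 0x7b→b15/s1 VC-HIT; vc=[3]

VC = [3]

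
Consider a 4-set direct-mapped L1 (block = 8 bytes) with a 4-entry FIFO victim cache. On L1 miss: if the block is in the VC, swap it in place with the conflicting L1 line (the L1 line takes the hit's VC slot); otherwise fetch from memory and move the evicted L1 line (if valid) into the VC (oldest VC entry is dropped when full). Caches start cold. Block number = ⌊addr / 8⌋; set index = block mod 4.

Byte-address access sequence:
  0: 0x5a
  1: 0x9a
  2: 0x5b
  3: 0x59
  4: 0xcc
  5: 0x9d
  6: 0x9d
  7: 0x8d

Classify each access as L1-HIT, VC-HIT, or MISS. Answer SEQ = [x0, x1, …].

SEQ = [MISS, MISS, VC-HIT, L1-HIT, MISS, VC-HIT, L1-HIT, MISS]

  [0] addr=0x5a blk=11 s=3: MISS | VC []
  [1] addr=0x9a blk=19 s=3: MISS | VC [11]
  [2] addr=0x5b blk=11 s=3: VC-HIT | VC [19]
  [3] addr=0x59 blk=11 s=3: L1-HIT | VC [19]
  [4] addr=0xcc blk=25 s=1: MISS | VC [19]
  [5] addr=0x9d blk=19 s=3: VC-HIT | VC [11]
  [6] addr=0x9d blk=19 s=3: L1-HIT | VC [11]
  [7] addr=0x8d blk=17 s=1: MISS | VC [11, 25]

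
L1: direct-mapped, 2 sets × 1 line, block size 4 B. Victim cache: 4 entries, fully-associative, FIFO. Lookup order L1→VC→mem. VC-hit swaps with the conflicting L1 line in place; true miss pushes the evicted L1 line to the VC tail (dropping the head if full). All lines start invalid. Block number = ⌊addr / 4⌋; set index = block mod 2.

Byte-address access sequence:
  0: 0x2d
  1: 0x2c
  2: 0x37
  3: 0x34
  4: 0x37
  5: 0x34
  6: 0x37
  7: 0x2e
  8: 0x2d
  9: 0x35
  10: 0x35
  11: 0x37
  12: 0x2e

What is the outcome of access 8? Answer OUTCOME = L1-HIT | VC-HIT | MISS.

OUTCOME = L1-HIT

#0 0x2d→b11/s1 MISS; vc=[]
#1 0x2c→b11/s1 L1-HIT; vc=[]
#2 0x37→b13/s1 MISS; vc=[11]
#3 0x34→b13/s1 L1-HIT; vc=[11]
#4 0x37→b13/s1 L1-HIT; vc=[11]
#5 0x34→b13/s1 L1-HIT; vc=[11]
#6 0x37→b13/s1 L1-HIT; vc=[11]
#7 0x2e→b11/s1 VC-HIT; vc=[13]
#8 0x2d→b11/s1 L1-HIT; vc=[13]
#9 0x35→b13/s1 VC-HIT; vc=[11]
#10 0x35→b13/s1 L1-HIT; vc=[11]
#11 0x37→b13/s1 L1-HIT; vc=[11]
#12 0x2e→b11/s1 VC-HIT; vc=[13]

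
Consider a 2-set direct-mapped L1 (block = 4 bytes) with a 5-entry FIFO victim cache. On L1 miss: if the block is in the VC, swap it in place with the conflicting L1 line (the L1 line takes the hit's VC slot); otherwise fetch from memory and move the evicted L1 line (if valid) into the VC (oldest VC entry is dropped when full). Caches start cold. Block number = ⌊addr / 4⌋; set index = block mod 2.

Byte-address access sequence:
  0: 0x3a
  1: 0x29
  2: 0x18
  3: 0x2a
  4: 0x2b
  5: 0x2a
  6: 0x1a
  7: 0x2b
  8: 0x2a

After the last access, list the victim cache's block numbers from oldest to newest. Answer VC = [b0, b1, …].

VC = [14, 6]

#0 0x3a→b14/s0 MISS; vc=[]
#1 0x29→b10/s0 MISS; vc=[14]
#2 0x18→b6/s0 MISS; vc=[14,10]
#3 0x2a→b10/s0 VC-HIT; vc=[14,6]
#4 0x2b→b10/s0 L1-HIT; vc=[14,6]
#5 0x2a→b10/s0 L1-HIT; vc=[14,6]
#6 0x1a→b6/s0 VC-HIT; vc=[14,10]
#7 0x2b→b10/s0 VC-HIT; vc=[14,6]
#8 0x2a→b10/s0 L1-HIT; vc=[14,6]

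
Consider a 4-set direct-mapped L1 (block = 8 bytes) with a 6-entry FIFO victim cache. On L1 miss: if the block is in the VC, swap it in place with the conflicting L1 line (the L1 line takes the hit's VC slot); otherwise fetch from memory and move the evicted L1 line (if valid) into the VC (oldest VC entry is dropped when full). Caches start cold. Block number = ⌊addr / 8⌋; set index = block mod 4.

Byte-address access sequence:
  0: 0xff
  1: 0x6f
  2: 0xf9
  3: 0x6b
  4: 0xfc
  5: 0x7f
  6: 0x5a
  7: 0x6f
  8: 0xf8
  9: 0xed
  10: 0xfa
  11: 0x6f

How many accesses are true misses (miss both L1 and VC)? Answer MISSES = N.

  [0] addr=0xff blk=31 s=3: MISS | VC []
  [1] addr=0x6f blk=13 s=1: MISS | VC []
  [2] addr=0xf9 blk=31 s=3: L1-HIT | VC []
  [3] addr=0x6b blk=13 s=1: L1-HIT | VC []
  [4] addr=0xfc blk=31 s=3: L1-HIT | VC []
  [5] addr=0x7f blk=15 s=3: MISS | VC [31]
  [6] addr=0x5a blk=11 s=3: MISS | VC [31, 15]
  [7] addr=0x6f blk=13 s=1: L1-HIT | VC [31, 15]
  [8] addr=0xf8 blk=31 s=3: VC-HIT | VC [11, 15]
  [9] addr=0xed blk=29 s=1: MISS | VC [11, 15, 13]
  [10] addr=0xfa blk=31 s=3: L1-HIT | VC [11, 15, 13]
  [11] addr=0x6f blk=13 s=1: VC-HIT | VC [11, 15, 29]

MISSES = 5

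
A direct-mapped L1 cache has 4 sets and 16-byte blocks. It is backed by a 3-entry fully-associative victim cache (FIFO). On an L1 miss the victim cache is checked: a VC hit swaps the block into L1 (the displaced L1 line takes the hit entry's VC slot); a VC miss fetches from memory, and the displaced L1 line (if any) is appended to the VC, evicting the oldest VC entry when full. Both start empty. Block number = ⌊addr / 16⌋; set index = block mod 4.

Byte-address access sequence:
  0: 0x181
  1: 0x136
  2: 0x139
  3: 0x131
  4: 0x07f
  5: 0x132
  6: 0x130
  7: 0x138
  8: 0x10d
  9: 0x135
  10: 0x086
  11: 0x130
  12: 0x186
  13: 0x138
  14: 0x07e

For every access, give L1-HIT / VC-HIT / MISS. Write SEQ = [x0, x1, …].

0: 0x181 (blk 24, set 0) → MISS  vc=[]
1: 0x136 (blk 19, set 3) → MISS  vc=[]
2: 0x139 (blk 19, set 3) → L1-HIT  vc=[]
3: 0x131 (blk 19, set 3) → L1-HIT  vc=[]
4: 0x7f (blk 7, set 3) → MISS  vc=[19]
5: 0x132 (blk 19, set 3) → VC-HIT  vc=[7]
6: 0x130 (blk 19, set 3) → L1-HIT  vc=[7]
7: 0x138 (blk 19, set 3) → L1-HIT  vc=[7]
8: 0x10d (blk 16, set 0) → MISS  vc=[7, 24]
9: 0x135 (blk 19, set 3) → L1-HIT  vc=[7, 24]
10: 0x86 (blk 8, set 0) → MISS  vc=[7, 24, 16]
11: 0x130 (blk 19, set 3) → L1-HIT  vc=[7, 24, 16]
12: 0x186 (blk 24, set 0) → VC-HIT  vc=[7, 8, 16]
13: 0x138 (blk 19, set 3) → L1-HIT  vc=[7, 8, 16]
14: 0x7e (blk 7, set 3) → VC-HIT  vc=[19, 8, 16]

SEQ = [MISS, MISS, L1-HIT, L1-HIT, MISS, VC-HIT, L1-HIT, L1-HIT, MISS, L1-HIT, MISS, L1-HIT, VC-HIT, L1-HIT, VC-HIT]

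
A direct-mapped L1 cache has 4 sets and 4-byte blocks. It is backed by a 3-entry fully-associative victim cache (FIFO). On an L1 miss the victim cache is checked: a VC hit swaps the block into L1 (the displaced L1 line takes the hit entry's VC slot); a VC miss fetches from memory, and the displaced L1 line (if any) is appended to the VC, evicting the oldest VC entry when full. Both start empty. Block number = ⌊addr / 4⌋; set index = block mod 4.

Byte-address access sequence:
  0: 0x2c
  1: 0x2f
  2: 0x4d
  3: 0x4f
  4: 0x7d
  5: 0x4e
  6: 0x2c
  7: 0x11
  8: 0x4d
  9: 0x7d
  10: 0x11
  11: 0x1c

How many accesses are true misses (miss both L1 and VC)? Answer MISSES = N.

0: 0x2c (blk 11, set 3) → MISS  vc=[]
1: 0x2f (blk 11, set 3) → L1-HIT  vc=[]
2: 0x4d (blk 19, set 3) → MISS  vc=[11]
3: 0x4f (blk 19, set 3) → L1-HIT  vc=[11]
4: 0x7d (blk 31, set 3) → MISS  vc=[11, 19]
5: 0x4e (blk 19, set 3) → VC-HIT  vc=[11, 31]
6: 0x2c (blk 11, set 3) → VC-HIT  vc=[19, 31]
7: 0x11 (blk 4, set 0) → MISS  vc=[19, 31]
8: 0x4d (blk 19, set 3) → VC-HIT  vc=[11, 31]
9: 0x7d (blk 31, set 3) → VC-HIT  vc=[11, 19]
10: 0x11 (blk 4, set 0) → L1-HIT  vc=[11, 19]
11: 0x1c (blk 7, set 3) → MISS  vc=[11, 19, 31]

MISSES = 5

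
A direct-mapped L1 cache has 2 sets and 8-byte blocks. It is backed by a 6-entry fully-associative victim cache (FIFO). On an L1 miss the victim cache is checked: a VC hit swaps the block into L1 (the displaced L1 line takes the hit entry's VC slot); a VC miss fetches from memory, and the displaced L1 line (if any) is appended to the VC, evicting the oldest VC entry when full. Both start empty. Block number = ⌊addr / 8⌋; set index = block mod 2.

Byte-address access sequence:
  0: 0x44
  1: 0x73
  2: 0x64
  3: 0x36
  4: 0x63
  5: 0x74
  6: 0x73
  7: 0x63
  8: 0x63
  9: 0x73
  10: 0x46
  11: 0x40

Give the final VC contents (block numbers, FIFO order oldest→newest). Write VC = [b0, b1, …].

VC = [14, 12, 6]

0: 0x44 (blk 8, set 0) → MISS  vc=[]
1: 0x73 (blk 14, set 0) → MISS  vc=[8]
2: 0x64 (blk 12, set 0) → MISS  vc=[8, 14]
3: 0x36 (blk 6, set 0) → MISS  vc=[8, 14, 12]
4: 0x63 (blk 12, set 0) → VC-HIT  vc=[8, 14, 6]
5: 0x74 (blk 14, set 0) → VC-HIT  vc=[8, 12, 6]
6: 0x73 (blk 14, set 0) → L1-HIT  vc=[8, 12, 6]
7: 0x63 (blk 12, set 0) → VC-HIT  vc=[8, 14, 6]
8: 0x63 (blk 12, set 0) → L1-HIT  vc=[8, 14, 6]
9: 0x73 (blk 14, set 0) → VC-HIT  vc=[8, 12, 6]
10: 0x46 (blk 8, set 0) → VC-HIT  vc=[14, 12, 6]
11: 0x40 (blk 8, set 0) → L1-HIT  vc=[14, 12, 6]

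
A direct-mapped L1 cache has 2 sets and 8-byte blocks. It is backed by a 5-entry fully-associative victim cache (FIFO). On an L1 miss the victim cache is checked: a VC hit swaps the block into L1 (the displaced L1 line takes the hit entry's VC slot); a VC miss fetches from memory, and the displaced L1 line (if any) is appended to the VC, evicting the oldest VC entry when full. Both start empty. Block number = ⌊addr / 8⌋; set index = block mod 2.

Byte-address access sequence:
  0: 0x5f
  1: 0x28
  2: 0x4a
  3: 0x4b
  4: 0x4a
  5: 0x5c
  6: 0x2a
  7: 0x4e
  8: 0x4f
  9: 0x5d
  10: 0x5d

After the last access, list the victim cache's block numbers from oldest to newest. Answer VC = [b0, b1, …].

0: 0x5f (blk 11, set 1) → MISS  vc=[]
1: 0x28 (blk 5, set 1) → MISS  vc=[11]
2: 0x4a (blk 9, set 1) → MISS  vc=[11, 5]
3: 0x4b (blk 9, set 1) → L1-HIT  vc=[11, 5]
4: 0x4a (blk 9, set 1) → L1-HIT  vc=[11, 5]
5: 0x5c (blk 11, set 1) → VC-HIT  vc=[9, 5]
6: 0x2a (blk 5, set 1) → VC-HIT  vc=[9, 11]
7: 0x4e (blk 9, set 1) → VC-HIT  vc=[5, 11]
8: 0x4f (blk 9, set 1) → L1-HIT  vc=[5, 11]
9: 0x5d (blk 11, set 1) → VC-HIT  vc=[5, 9]
10: 0x5d (blk 11, set 1) → L1-HIT  vc=[5, 9]

VC = [5, 9]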